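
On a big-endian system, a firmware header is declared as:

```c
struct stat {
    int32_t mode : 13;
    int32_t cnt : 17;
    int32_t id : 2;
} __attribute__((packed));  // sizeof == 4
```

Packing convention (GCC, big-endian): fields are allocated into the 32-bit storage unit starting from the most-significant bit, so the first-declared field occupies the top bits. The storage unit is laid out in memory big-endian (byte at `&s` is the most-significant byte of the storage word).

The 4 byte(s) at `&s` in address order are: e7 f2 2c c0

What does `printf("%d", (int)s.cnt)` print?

35632

[0]=0xe7 [1]=0xf2 [2]=0x2c [3]=0xc0 (big-endian) → word 0xe7f22cc0
mode [19+:13] = (word>>19) & 0x1fff = 7422
cnt [2+:17] = (word>>2) & 0x1ffff = 35632  ←
id [0+:2] = (word>>0) & 0x3 = 0
cnt signed 17b, MSB=0: value = 35632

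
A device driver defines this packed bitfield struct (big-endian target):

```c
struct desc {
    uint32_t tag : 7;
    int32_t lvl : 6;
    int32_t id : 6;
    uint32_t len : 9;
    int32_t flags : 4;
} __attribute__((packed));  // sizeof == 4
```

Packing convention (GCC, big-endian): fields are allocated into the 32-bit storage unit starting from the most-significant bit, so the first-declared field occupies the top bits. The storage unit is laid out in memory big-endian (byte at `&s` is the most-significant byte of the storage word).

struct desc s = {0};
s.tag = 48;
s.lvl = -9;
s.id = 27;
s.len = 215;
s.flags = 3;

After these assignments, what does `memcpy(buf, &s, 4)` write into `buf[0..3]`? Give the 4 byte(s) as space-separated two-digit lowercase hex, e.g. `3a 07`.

61 bb 6d 73

[25+:7] tag=48 & 0x7f = 0x30; word=0x60000000
[19+:6] lvl=-9 & 0x3f = 0x37; word=0x61b80000
[13+:6] id=27 & 0x3f = 0x1b; word=0x61bb6000
[4+:9] len=215 & 0x1ff = 0xd7; word=0x61bb6d70
[0+:4] flags=3 & 0xf = 0x3; word=0x61bb6d73
word = 0x61bb6d73 → big-endian bytes:
  [0]=0x61  [1]=0xbb  [2]=0x6d  [3]=0x73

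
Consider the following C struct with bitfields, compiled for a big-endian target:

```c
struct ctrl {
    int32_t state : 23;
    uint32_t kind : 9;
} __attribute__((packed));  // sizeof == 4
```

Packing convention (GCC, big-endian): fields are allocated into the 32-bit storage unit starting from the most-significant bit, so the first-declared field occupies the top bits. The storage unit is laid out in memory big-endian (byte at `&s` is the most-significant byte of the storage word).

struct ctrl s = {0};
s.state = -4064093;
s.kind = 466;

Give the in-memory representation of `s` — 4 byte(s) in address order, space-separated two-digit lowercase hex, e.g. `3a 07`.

83 f9 47 d2

[9+:23] state=-4064093 & 0x7fffff = 0x41fca3; word=0x83f94600
[0+:9] kind=466 & 0x1ff = 0x1d2; word=0x83f947d2
word = 0x83f947d2 → big-endian bytes:
  [0]=0x83  [1]=0xf9  [2]=0x47  [3]=0xd2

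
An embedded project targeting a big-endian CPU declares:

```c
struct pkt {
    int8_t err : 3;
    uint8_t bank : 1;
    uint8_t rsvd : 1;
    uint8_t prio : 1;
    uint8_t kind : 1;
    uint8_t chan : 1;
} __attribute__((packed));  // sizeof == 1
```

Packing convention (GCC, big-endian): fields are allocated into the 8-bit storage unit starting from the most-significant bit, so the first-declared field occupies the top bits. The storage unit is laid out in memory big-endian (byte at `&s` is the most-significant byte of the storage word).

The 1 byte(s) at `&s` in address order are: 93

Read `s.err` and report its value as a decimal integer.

-4

[0]=0x93 (big-endian) → word 0x93
err [5+:3] = (word>>5) & 0x7 = 4  ←
bank [4+:1] = (word>>4) & 0x1 = 1
rsvd [3+:1] = (word>>3) & 0x1 = 0
prio [2+:1] = (word>>2) & 0x1 = 0
kind [1+:1] = (word>>1) & 0x1 = 1
chan [0+:1] = (word>>0) & 0x1 = 1
err signed 3b, MSB=1: 4 - 8 = -4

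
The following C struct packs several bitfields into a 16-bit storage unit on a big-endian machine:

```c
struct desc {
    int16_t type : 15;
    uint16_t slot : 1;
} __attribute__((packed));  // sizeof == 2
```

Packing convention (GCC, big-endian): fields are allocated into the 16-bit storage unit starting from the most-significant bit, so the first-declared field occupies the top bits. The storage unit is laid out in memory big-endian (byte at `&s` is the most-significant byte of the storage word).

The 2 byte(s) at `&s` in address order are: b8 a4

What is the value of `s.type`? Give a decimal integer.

[0]=0xb8 [1]=0xa4 (big-endian) → word 0xb8a4
type [1+:15] = (word>>1) & 0x7fff = 23634  ←
slot [0+:1] = (word>>0) & 0x1 = 0
type signed 15b, MSB=1: 23634 - 32768 = -9134

-9134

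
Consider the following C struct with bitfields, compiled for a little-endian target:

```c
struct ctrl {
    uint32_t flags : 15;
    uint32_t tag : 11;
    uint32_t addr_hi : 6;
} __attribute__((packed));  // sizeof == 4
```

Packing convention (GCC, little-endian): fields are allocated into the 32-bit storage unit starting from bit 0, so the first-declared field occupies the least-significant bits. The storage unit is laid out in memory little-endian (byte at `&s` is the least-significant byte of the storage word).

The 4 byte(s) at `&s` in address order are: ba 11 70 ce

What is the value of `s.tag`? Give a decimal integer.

[0]=0xba [1]=0x11 [2]=0x70 [3]=0xce (little-endian) → word 0xce7011ba
flags [0+:15] = (word>>0) & 0x7fff = 4538
tag [15+:11] = (word>>15) & 0x7ff = 1248  ←
addr_hi [26+:6] = (word>>26) & 0x3f = 51

1248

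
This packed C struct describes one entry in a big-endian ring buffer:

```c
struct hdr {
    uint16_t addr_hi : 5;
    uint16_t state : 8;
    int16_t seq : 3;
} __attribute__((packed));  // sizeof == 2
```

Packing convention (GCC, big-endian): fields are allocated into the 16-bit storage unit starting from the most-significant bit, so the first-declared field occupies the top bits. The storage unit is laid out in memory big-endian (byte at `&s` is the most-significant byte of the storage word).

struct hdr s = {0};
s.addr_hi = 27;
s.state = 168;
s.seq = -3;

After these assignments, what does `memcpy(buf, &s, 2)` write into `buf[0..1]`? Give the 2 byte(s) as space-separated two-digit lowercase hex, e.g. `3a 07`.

dd 45

addr_hi (5b) val=27 bits=0x1b at bit 11: 0xd800
state (8b) val=168 bits=0xa8 at bit 3: 0xdd40
seq (3b) val=-3 bits=0x5 at bit 0: 0xdd45
word = 0xdd45 → big-endian bytes:
  [0]=0xdd  [1]=0x45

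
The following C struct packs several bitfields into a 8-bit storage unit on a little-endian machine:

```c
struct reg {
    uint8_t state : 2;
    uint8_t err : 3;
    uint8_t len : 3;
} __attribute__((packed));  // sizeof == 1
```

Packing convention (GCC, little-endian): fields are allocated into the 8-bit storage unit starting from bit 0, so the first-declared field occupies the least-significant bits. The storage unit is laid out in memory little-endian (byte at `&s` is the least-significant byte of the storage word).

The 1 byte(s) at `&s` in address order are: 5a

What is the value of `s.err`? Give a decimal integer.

[0]=0x5a (little-endian) → word 0x5a
state [0+:2] = (word>>0) & 0x3 = 2
err [2+:3] = (word>>2) & 0x7 = 6  ←
len [5+:3] = (word>>5) & 0x7 = 2

6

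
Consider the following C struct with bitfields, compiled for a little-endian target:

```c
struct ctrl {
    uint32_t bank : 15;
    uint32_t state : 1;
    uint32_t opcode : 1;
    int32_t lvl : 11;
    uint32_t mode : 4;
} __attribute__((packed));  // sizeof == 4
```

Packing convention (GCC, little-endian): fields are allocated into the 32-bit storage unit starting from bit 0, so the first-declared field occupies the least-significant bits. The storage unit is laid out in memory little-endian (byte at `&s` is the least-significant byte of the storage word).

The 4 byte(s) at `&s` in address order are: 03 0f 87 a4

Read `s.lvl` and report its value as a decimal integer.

[0]=0x03 [1]=0x0f [2]=0x87 [3]=0xa4 (little-endian) → word 0xa4870f03
bank:15 @ bit 0 → (0xa4870f03>>0)&0x7fff = 0xf03
state:1 @ bit 15 → (0xa4870f03>>15)&0x1 = 0x0
opcode:1 @ bit 16 → (0xa4870f03>>16)&0x1 = 0x1
lvl:11 @ bit 17 → (0xa4870f03>>17)&0x7ff = 0x243  ←
mode:4 @ bit 28 → (0xa4870f03>>28)&0xf = 0xa
lvl signed 11b, MSB=0: value = 579

579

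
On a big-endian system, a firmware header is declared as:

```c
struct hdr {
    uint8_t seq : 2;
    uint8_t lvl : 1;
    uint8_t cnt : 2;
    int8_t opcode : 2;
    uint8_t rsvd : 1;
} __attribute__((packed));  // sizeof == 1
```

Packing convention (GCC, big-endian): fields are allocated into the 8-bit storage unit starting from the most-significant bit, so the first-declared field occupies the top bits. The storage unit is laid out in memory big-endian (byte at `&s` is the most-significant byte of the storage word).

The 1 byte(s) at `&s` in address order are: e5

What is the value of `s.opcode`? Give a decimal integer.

-2

[0]=0xe5 (big-endian) → word 0xe5
seq:2 @ bit 6 → (0xe5>>6)&0x3 = 0x3
lvl:1 @ bit 5 → (0xe5>>5)&0x1 = 0x1
cnt:2 @ bit 3 → (0xe5>>3)&0x3 = 0x0
opcode:2 @ bit 1 → (0xe5>>1)&0x3 = 0x2  ←
rsvd:1 @ bit 0 → (0xe5>>0)&0x1 = 0x1
opcode signed 2b, MSB=1: 2 - 4 = -2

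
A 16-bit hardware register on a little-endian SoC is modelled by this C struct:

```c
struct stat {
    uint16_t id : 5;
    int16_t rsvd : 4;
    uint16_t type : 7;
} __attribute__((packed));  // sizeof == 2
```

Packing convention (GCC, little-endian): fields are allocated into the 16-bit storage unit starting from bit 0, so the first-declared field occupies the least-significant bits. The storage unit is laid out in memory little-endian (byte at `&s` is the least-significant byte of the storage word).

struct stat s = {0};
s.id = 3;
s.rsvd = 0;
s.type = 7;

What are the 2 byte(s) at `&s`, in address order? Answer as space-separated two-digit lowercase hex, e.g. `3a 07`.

id (5b) val=3 bits=0x3 at bit 0: 0x0003
rsvd (4b) val=0 bits=0x0 at bit 5: 0x0003
type (7b) val=7 bits=0x7 at bit 9: 0x0e03
word = 0x0e03 → little-endian bytes:
  [0]=0x03  [1]=0x0e

03 0e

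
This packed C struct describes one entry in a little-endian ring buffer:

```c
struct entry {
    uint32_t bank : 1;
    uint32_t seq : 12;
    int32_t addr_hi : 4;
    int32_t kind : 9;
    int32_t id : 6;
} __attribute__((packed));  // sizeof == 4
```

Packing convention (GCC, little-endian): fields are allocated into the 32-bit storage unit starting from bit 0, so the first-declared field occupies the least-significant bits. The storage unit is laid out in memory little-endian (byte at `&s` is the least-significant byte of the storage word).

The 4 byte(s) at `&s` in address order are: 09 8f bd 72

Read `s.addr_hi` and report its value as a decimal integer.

[0]=0x09 [1]=0x8f [2]=0xbd [3]=0x72 (little-endian) → word 0x72bd8f09
bank [0+:1] = (word>>0) & 0x1 = 1
seq [1+:12] = (word>>1) & 0xfff = 1924
addr_hi [13+:4] = (word>>13) & 0xf = 12  ←
kind [17+:9] = (word>>17) & 0x1ff = 350
id [26+:6] = (word>>26) & 0x3f = 28
addr_hi signed 4b, MSB=1: 12 - 16 = -4

-4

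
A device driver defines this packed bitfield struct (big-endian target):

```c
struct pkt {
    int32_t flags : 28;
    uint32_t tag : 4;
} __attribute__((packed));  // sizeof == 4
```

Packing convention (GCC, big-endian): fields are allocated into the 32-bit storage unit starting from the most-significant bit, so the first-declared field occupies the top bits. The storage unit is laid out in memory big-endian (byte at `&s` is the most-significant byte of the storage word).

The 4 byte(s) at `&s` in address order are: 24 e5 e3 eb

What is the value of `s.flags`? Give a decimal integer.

38690366

[0]=0x24 [1]=0xe5 [2]=0xe3 [3]=0xeb (big-endian) → word 0x24e5e3eb
flags:28 @ bit 4 → (0x24e5e3eb>>4)&0xfffffff = 0x24e5e3e  ←
tag:4 @ bit 0 → (0x24e5e3eb>>0)&0xf = 0xb
flags signed 28b, MSB=0: value = 38690366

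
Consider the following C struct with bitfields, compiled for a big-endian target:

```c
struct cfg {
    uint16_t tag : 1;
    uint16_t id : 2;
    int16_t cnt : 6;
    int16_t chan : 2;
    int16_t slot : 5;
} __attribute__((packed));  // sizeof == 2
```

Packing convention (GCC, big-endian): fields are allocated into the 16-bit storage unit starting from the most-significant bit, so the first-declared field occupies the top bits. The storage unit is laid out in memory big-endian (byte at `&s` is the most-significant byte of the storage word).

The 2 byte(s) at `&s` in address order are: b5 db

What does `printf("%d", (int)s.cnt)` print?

-21

[0]=0xb5 [1]=0xdb (big-endian) → word 0xb5db
tag [15+:1] = (word>>15) & 0x1 = 1
id [13+:2] = (word>>13) & 0x3 = 1
cnt [7+:6] = (word>>7) & 0x3f = 43  ←
chan [5+:2] = (word>>5) & 0x3 = 2
slot [0+:5] = (word>>0) & 0x1f = 27
cnt signed 6b, MSB=1: 43 - 64 = -21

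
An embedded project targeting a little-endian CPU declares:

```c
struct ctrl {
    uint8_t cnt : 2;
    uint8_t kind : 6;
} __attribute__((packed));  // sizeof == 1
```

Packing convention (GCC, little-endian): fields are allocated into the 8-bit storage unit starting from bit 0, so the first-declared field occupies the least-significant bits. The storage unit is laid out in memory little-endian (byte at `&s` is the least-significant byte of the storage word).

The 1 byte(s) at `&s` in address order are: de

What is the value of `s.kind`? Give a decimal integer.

[0]=0xde (little-endian) → word 0xde
cnt:2 @ bit 0 → (0xde>>0)&0x3 = 0x2
kind:6 @ bit 2 → (0xde>>2)&0x3f = 0x37  ←

55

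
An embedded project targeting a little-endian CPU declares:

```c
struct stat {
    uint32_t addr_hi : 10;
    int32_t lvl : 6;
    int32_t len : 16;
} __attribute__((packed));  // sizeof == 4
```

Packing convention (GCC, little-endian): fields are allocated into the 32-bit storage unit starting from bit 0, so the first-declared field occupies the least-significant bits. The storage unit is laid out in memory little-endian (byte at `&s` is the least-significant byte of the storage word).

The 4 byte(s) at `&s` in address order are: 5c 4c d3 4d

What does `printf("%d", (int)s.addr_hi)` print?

[0]=0x5c [1]=0x4c [2]=0xd3 [3]=0x4d (little-endian) → word 0x4dd34c5c
addr_hi:10 @ bit 0 → (0x4dd34c5c>>0)&0x3ff = 0x5c  ←
lvl:6 @ bit 10 → (0x4dd34c5c>>10)&0x3f = 0x13
len:16 @ bit 16 → (0x4dd34c5c>>16)&0xffff = 0x4dd3

92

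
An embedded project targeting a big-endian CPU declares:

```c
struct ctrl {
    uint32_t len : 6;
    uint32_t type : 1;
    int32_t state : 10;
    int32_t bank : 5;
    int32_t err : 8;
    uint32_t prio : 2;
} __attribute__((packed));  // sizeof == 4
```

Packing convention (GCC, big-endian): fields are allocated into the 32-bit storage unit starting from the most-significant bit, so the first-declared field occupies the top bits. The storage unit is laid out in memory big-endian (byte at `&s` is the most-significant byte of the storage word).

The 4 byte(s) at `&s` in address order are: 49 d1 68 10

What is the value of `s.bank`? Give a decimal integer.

[0]=0x49 [1]=0xd1 [2]=0x68 [3]=0x10 (big-endian) → word 0x49d16810
len [26+:6] = (word>>26) & 0x3f = 18
type [25+:1] = (word>>25) & 0x1 = 0
state [15+:10] = (word>>15) & 0x3ff = 930
bank [10+:5] = (word>>10) & 0x1f = 26  ←
err [2+:8] = (word>>2) & 0xff = 4
prio [0+:2] = (word>>0) & 0x3 = 0
bank signed 5b, MSB=1: 26 - 32 = -6

-6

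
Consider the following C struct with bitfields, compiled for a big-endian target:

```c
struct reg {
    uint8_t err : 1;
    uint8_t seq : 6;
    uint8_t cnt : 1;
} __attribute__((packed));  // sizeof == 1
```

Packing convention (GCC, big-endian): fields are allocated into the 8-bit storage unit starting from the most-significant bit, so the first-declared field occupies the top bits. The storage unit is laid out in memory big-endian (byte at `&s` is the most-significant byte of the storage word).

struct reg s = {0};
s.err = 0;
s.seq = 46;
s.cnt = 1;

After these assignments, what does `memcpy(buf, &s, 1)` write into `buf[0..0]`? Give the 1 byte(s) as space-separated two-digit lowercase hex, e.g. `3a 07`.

5d

[7+:1] err=0 & 0x1 = 0x0; word=0x00
[1+:6] seq=46 & 0x3f = 0x2e; word=0x5c
[0+:1] cnt=1 & 0x1 = 0x1; word=0x5d
word = 0x5d → big-endian bytes:
  [0]=0x5d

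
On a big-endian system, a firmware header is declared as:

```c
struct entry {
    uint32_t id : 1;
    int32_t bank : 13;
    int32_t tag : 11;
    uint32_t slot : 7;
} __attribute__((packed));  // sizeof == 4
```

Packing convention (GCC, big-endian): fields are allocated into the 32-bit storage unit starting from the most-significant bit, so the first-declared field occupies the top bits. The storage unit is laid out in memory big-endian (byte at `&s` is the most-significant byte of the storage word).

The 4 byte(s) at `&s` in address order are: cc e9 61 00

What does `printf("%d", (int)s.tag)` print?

706

[0]=0xcc [1]=0xe9 [2]=0x61 [3]=0x00 (big-endian) → word 0xcce96100
id:1 @ bit 31 → (0xcce96100>>31)&0x1 = 0x1
bank:13 @ bit 18 → (0xcce96100>>18)&0x1fff = 0x133a
tag:11 @ bit 7 → (0xcce96100>>7)&0x7ff = 0x2c2  ←
slot:7 @ bit 0 → (0xcce96100>>0)&0x7f = 0x0
tag signed 11b, MSB=0: value = 706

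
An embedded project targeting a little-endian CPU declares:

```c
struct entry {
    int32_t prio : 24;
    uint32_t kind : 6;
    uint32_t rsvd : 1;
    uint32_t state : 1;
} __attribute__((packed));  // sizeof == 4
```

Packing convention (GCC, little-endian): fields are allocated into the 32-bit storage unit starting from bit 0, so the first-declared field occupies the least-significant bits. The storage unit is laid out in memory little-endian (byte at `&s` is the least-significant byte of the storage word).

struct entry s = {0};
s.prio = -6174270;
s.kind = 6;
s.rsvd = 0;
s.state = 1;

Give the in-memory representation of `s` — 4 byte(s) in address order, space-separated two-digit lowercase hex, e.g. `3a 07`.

prio:24 = -6174270 → 0xa1c9c2 << 0 → word 0x00a1c9c2
kind:6 = 6 → 0x6 << 24 → word 0x06a1c9c2
rsvd:1 = 0 → 0x0 << 30 → word 0x06a1c9c2
state:1 = 1 → 0x1 << 31 → word 0x86a1c9c2
word = 0x86a1c9c2 → little-endian bytes:
  [0]=0xc2  [1]=0xc9  [2]=0xa1  [3]=0x86

c2 c9 a1 86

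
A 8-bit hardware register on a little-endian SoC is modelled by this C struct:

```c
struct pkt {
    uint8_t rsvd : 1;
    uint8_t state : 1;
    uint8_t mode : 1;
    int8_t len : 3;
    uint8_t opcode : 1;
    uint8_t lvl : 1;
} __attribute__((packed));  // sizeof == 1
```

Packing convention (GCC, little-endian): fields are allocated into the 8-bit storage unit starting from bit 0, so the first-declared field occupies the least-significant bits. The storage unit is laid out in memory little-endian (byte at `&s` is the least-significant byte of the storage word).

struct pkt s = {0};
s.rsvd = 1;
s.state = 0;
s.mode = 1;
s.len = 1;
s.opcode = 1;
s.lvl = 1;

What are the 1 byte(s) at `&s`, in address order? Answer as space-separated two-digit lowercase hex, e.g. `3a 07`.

cd

[0+:1] rsvd=1 & 0x1 = 0x1; word=0x01
[1+:1] state=0 & 0x1 = 0x0; word=0x01
[2+:1] mode=1 & 0x1 = 0x1; word=0x05
[3+:3] len=1 & 0x7 = 0x1; word=0x0d
[6+:1] opcode=1 & 0x1 = 0x1; word=0x4d
[7+:1] lvl=1 & 0x1 = 0x1; word=0xcd
word = 0xcd → little-endian bytes:
  [0]=0xcd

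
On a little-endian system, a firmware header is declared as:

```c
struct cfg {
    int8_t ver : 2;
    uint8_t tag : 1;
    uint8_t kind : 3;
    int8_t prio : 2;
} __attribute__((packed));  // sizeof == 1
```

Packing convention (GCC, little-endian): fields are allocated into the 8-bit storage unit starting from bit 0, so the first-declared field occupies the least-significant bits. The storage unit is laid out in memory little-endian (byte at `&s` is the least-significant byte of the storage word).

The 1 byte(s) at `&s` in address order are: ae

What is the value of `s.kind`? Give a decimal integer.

[0]=0xae (little-endian) → word 0xae
ver [0+:2] = (word>>0) & 0x3 = 2
tag [2+:1] = (word>>2) & 0x1 = 1
kind [3+:3] = (word>>3) & 0x7 = 5  ←
prio [6+:2] = (word>>6) & 0x3 = 2

5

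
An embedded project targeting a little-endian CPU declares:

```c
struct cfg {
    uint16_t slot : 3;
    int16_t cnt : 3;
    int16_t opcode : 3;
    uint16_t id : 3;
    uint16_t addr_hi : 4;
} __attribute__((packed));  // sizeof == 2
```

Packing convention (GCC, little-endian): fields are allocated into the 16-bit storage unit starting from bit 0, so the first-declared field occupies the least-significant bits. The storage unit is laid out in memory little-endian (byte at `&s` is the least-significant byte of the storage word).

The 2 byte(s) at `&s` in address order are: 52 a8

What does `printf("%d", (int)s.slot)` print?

[0]=0x52 [1]=0xa8 (little-endian) → word 0xa852
slot [0+:3] = (word>>0) & 0x7 = 2  ←
cnt [3+:3] = (word>>3) & 0x7 = 2
opcode [6+:3] = (word>>6) & 0x7 = 1
id [9+:3] = (word>>9) & 0x7 = 4
addr_hi [12+:4] = (word>>12) & 0xf = 10

2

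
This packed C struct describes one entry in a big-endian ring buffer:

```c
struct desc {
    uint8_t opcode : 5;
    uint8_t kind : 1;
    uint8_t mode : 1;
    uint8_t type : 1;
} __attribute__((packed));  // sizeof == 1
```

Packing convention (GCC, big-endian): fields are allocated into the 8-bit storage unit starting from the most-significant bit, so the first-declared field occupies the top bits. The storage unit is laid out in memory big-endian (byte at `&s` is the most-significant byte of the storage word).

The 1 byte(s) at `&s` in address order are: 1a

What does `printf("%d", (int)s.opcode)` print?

[0]=0x1a (big-endian) → word 0x1a
opcode:5 @ bit 3 → (0x1a>>3)&0x1f = 0x3  ←
kind:1 @ bit 2 → (0x1a>>2)&0x1 = 0x0
mode:1 @ bit 1 → (0x1a>>1)&0x1 = 0x1
type:1 @ bit 0 → (0x1a>>0)&0x1 = 0x0

3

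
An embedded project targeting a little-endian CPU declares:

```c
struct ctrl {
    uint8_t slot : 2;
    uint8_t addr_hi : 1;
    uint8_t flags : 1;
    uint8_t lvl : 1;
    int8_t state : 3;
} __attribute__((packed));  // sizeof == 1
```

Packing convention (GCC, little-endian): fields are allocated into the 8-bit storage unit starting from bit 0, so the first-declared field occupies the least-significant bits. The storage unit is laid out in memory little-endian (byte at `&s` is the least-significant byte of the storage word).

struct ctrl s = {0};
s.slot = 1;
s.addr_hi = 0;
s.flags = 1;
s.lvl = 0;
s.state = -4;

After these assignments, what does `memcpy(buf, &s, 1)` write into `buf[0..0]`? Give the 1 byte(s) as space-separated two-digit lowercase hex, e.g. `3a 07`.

89

[0+:2] slot=1 & 0x3 = 0x1; word=0x01
[2+:1] addr_hi=0 & 0x1 = 0x0; word=0x01
[3+:1] flags=1 & 0x1 = 0x1; word=0x09
[4+:1] lvl=0 & 0x1 = 0x0; word=0x09
[5+:3] state=-4 & 0x7 = 0x4; word=0x89
word = 0x89 → little-endian bytes:
  [0]=0x89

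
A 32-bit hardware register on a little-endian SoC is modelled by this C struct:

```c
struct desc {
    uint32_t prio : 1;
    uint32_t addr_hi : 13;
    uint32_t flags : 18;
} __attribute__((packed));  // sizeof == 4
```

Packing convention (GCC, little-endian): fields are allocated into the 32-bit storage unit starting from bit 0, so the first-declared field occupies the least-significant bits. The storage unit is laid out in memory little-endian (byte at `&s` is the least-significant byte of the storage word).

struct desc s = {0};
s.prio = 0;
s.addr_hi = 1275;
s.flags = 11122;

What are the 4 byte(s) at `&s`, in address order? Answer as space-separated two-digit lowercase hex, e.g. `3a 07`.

[0+:1] prio=0 & 0x1 = 0x0; word=0x00000000
[1+:13] addr_hi=1275 & 0x1fff = 0x4fb; word=0x000009f6
[14+:18] flags=11122 & 0x3ffff = 0x2b72; word=0x0adc89f6
word = 0x0adc89f6 → little-endian bytes:
  [0]=0xf6  [1]=0x89  [2]=0xdc  [3]=0x0a

f6 89 dc 0a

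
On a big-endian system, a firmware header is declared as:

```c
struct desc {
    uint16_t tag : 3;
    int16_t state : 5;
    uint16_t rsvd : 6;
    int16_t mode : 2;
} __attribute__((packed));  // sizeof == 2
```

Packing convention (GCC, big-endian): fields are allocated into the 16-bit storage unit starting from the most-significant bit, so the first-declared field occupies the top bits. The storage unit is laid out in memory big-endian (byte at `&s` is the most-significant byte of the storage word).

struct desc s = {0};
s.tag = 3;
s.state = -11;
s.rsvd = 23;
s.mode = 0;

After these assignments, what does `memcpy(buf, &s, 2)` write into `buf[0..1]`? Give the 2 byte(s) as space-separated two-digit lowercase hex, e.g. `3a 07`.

75 5c

[13+:3] tag=3 & 0x7 = 0x3; word=0x6000
[8+:5] state=-11 & 0x1f = 0x15; word=0x7500
[2+:6] rsvd=23 & 0x3f = 0x17; word=0x755c
[0+:2] mode=0 & 0x3 = 0x0; word=0x755c
word = 0x755c → big-endian bytes:
  [0]=0x75  [1]=0x5c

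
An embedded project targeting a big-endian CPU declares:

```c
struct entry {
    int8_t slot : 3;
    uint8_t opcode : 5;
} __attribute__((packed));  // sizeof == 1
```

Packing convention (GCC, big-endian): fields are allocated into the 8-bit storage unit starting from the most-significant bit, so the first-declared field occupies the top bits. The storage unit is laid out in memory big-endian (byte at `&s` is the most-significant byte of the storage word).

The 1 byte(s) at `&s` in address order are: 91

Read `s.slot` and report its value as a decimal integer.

[0]=0x91 (big-endian) → word 0x91
slot:3 @ bit 5 → (0x91>>5)&0x7 = 0x4  ←
opcode:5 @ bit 0 → (0x91>>0)&0x1f = 0x11
slot signed 3b, MSB=1: 4 - 8 = -4

-4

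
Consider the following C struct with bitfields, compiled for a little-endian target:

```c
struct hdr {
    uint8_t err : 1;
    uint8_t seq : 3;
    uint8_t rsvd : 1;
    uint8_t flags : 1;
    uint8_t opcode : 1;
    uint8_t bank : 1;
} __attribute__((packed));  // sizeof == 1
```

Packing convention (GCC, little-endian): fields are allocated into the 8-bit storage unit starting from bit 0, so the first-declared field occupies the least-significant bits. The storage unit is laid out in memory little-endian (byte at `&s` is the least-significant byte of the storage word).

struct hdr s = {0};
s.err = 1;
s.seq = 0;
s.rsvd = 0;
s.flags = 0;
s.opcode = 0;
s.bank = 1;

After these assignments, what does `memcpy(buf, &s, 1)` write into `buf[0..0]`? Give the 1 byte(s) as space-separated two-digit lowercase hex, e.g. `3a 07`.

err:1 = 1 → 0x1 << 0 → word 0x01
seq:3 = 0 → 0x0 << 1 → word 0x01
rsvd:1 = 0 → 0x0 << 4 → word 0x01
flags:1 = 0 → 0x0 << 5 → word 0x01
opcode:1 = 0 → 0x0 << 6 → word 0x01
bank:1 = 1 → 0x1 << 7 → word 0x81
word = 0x81 → little-endian bytes:
  [0]=0x81

81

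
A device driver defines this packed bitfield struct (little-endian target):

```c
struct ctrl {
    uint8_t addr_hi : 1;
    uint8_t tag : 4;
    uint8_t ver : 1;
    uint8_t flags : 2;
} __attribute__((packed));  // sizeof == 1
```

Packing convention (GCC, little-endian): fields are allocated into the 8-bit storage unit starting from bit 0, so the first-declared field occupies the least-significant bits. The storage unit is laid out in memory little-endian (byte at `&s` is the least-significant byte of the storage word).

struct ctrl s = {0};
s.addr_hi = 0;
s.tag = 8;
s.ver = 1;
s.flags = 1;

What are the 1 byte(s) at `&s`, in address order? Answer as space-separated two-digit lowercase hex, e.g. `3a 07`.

70

[0+:1] addr_hi=0 & 0x1 = 0x0; word=0x00
[1+:4] tag=8 & 0xf = 0x8; word=0x10
[5+:1] ver=1 & 0x1 = 0x1; word=0x30
[6+:2] flags=1 & 0x3 = 0x1; word=0x70
word = 0x70 → little-endian bytes:
  [0]=0x70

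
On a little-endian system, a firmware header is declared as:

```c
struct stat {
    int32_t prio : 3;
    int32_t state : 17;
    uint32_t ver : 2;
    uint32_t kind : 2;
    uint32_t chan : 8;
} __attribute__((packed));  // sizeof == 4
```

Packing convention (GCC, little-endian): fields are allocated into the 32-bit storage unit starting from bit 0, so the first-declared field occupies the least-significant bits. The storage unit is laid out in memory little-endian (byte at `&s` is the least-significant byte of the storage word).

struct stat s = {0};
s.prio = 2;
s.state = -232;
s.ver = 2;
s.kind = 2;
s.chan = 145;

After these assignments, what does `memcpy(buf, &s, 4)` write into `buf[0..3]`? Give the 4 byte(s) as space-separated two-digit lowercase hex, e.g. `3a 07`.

c2 f8 af 91

prio:3 = 2 → 0x2 << 0 → word 0x00000002
state:17 = -232 → 0x1ff18 << 3 → word 0x000ff8c2
ver:2 = 2 → 0x2 << 20 → word 0x002ff8c2
kind:2 = 2 → 0x2 << 22 → word 0x00aff8c2
chan:8 = 145 → 0x91 << 24 → word 0x91aff8c2
word = 0x91aff8c2 → little-endian bytes:
  [0]=0xc2  [1]=0xf8  [2]=0xaf  [3]=0x91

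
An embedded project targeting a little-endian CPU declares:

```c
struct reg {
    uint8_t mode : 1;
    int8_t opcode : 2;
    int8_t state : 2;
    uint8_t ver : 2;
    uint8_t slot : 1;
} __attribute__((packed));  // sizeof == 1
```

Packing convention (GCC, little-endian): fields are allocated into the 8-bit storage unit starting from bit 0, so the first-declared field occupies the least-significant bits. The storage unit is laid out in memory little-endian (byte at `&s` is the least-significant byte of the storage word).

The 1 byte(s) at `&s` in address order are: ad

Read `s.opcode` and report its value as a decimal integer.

-2

[0]=0xad (little-endian) → word 0xad
mode:1 @ bit 0 → (0xad>>0)&0x1 = 0x1
opcode:2 @ bit 1 → (0xad>>1)&0x3 = 0x2  ←
state:2 @ bit 3 → (0xad>>3)&0x3 = 0x1
ver:2 @ bit 5 → (0xad>>5)&0x3 = 0x1
slot:1 @ bit 7 → (0xad>>7)&0x1 = 0x1
opcode signed 2b, MSB=1: 2 - 4 = -2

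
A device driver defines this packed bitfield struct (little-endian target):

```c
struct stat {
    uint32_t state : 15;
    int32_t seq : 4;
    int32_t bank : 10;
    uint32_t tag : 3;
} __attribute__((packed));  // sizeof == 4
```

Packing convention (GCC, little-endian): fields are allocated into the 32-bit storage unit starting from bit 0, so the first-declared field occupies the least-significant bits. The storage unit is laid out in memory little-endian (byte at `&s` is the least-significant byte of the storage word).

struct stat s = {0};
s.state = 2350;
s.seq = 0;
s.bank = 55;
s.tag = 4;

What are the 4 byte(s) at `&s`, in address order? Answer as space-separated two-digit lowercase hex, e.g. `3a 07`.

2e 09 b8 81

state (15b) val=2350 bits=0x92e at bit 0: 0x0000092e
seq (4b) val=0 bits=0x0 at bit 15: 0x0000092e
bank (10b) val=55 bits=0x37 at bit 19: 0x01b8092e
tag (3b) val=4 bits=0x4 at bit 29: 0x81b8092e
word = 0x81b8092e → little-endian bytes:
  [0]=0x2e  [1]=0x09  [2]=0xb8  [3]=0x81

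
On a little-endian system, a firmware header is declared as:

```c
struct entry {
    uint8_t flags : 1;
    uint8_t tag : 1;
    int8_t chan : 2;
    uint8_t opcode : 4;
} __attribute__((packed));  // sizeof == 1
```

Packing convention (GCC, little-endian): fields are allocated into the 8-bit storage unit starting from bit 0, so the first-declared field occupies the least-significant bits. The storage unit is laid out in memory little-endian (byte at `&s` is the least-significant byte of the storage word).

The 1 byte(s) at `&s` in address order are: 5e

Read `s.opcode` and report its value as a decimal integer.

[0]=0x5e (little-endian) → word 0x5e
flags:1 @ bit 0 → (0x5e>>0)&0x1 = 0x0
tag:1 @ bit 1 → (0x5e>>1)&0x1 = 0x1
chan:2 @ bit 2 → (0x5e>>2)&0x3 = 0x3
opcode:4 @ bit 4 → (0x5e>>4)&0xf = 0x5  ←

5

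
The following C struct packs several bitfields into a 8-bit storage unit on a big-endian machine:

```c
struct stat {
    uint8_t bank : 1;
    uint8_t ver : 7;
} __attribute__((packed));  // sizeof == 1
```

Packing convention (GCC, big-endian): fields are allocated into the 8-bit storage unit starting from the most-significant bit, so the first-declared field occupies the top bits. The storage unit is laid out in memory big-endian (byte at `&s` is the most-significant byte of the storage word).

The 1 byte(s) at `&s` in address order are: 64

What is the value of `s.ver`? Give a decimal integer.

100

[0]=0x64 (big-endian) → word 0x64
bank [7+:1] = (word>>7) & 0x1 = 0
ver [0+:7] = (word>>0) & 0x7f = 100  ←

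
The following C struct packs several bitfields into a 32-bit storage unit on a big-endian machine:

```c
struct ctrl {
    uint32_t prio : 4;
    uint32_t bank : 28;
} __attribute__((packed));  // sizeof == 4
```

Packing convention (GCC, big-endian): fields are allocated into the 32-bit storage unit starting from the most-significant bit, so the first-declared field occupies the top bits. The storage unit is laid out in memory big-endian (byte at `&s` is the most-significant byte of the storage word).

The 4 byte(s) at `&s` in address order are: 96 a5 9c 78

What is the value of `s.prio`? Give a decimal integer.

9

[0]=0x96 [1]=0xa5 [2]=0x9c [3]=0x78 (big-endian) → word 0x96a59c78
prio:4 @ bit 28 → (0x96a59c78>>28)&0xf = 0x9  ←
bank:28 @ bit 0 → (0x96a59c78>>0)&0xfffffff = 0x6a59c78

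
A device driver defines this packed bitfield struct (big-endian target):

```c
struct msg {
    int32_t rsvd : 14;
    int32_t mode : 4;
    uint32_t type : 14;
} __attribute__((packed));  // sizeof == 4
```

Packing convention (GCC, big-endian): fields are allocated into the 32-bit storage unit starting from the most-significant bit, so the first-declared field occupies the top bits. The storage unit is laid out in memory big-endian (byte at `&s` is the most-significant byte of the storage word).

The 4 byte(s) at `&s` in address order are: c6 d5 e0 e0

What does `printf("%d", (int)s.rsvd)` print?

-3659

[0]=0xc6 [1]=0xd5 [2]=0xe0 [3]=0xe0 (big-endian) → word 0xc6d5e0e0
rsvd:14 @ bit 18 → (0xc6d5e0e0>>18)&0x3fff = 0x31b5  ←
mode:4 @ bit 14 → (0xc6d5e0e0>>14)&0xf = 0x7
type:14 @ bit 0 → (0xc6d5e0e0>>0)&0x3fff = 0x20e0
rsvd signed 14b, MSB=1: 12725 - 16384 = -3659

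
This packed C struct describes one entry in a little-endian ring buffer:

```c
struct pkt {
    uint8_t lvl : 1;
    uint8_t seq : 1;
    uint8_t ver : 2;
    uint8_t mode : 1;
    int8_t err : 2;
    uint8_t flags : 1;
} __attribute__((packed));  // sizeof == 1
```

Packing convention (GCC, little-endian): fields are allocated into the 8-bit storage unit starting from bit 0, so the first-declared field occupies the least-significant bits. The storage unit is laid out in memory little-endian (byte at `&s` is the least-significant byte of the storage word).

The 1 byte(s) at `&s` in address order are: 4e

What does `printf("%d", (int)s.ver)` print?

3

[0]=0x4e (little-endian) → word 0x4e
lvl:1 @ bit 0 → (0x4e>>0)&0x1 = 0x0
seq:1 @ bit 1 → (0x4e>>1)&0x1 = 0x1
ver:2 @ bit 2 → (0x4e>>2)&0x3 = 0x3  ←
mode:1 @ bit 4 → (0x4e>>4)&0x1 = 0x0
err:2 @ bit 5 → (0x4e>>5)&0x3 = 0x2
flags:1 @ bit 7 → (0x4e>>7)&0x1 = 0x0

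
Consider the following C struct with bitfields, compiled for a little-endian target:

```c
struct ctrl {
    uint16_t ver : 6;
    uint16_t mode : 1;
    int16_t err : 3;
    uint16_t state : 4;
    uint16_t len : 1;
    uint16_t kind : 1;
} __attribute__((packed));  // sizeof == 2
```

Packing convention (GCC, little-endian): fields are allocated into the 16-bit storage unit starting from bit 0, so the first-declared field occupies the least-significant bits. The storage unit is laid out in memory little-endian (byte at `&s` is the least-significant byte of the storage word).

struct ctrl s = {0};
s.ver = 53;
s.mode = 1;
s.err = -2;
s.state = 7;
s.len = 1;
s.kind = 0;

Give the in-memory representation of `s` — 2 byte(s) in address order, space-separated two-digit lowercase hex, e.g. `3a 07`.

75 5f

[0+:6] ver=53 & 0x3f = 0x35; word=0x0035
[6+:1] mode=1 & 0x1 = 0x1; word=0x0075
[7+:3] err=-2 & 0x7 = 0x6; word=0x0375
[10+:4] state=7 & 0xf = 0x7; word=0x1f75
[14+:1] len=1 & 0x1 = 0x1; word=0x5f75
[15+:1] kind=0 & 0x1 = 0x0; word=0x5f75
word = 0x5f75 → little-endian bytes:
  [0]=0x75  [1]=0x5f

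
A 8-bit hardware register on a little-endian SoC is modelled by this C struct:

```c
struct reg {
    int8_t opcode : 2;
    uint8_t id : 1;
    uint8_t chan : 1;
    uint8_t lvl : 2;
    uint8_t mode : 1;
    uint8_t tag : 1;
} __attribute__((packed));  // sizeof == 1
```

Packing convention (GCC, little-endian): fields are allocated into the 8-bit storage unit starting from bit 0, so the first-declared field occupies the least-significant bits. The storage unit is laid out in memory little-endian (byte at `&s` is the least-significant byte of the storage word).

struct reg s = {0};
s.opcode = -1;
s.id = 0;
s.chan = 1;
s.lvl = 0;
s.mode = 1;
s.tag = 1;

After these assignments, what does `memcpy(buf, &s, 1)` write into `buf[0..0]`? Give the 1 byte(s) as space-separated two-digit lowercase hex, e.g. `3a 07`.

opcode:2 = -1 → 0x3 << 0 → word 0x03
id:1 = 0 → 0x0 << 2 → word 0x03
chan:1 = 1 → 0x1 << 3 → word 0x0b
lvl:2 = 0 → 0x0 << 4 → word 0x0b
mode:1 = 1 → 0x1 << 6 → word 0x4b
tag:1 = 1 → 0x1 << 7 → word 0xcb
word = 0xcb → little-endian bytes:
  [0]=0xcb

cb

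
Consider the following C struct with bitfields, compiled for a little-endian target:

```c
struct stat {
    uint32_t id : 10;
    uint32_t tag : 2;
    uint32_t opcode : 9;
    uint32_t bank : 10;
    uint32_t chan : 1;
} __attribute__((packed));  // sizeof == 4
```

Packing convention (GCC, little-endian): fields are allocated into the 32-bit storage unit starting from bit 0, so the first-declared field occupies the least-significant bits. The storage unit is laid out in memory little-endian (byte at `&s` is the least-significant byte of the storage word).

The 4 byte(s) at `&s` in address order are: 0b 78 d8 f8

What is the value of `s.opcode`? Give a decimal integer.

[0]=0x0b [1]=0x78 [2]=0xd8 [3]=0xf8 (little-endian) → word 0xf8d8780b
id [0+:10] = (word>>0) & 0x3ff = 11
tag [10+:2] = (word>>10) & 0x3 = 2
opcode [12+:9] = (word>>12) & 0x1ff = 391  ←
bank [21+:10] = (word>>21) & 0x3ff = 966
chan [31+:1] = (word>>31) & 0x1 = 1

391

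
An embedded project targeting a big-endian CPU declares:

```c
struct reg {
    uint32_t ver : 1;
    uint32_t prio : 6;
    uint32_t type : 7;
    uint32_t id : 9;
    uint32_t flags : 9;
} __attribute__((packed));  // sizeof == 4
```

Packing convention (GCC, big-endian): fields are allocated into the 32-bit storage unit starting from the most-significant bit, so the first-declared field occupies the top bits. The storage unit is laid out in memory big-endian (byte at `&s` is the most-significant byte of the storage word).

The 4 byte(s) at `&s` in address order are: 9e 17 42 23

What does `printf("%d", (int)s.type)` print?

5

[0]=0x9e [1]=0x17 [2]=0x42 [3]=0x23 (big-endian) → word 0x9e174223
ver [31+:1] = (word>>31) & 0x1 = 1
prio [25+:6] = (word>>25) & 0x3f = 15
type [18+:7] = (word>>18) & 0x7f = 5  ←
id [9+:9] = (word>>9) & 0x1ff = 417
flags [0+:9] = (word>>0) & 0x1ff = 35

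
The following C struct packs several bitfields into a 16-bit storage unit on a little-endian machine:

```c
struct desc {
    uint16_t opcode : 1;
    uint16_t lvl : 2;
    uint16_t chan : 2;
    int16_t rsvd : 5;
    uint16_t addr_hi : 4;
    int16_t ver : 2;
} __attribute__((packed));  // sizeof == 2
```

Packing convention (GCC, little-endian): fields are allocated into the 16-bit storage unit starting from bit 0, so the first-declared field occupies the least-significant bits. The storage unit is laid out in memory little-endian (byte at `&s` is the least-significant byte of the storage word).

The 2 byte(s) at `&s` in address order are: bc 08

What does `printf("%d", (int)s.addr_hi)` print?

2

[0]=0xbc [1]=0x08 (little-endian) → word 0x08bc
opcode [0+:1] = (word>>0) & 0x1 = 0
lvl [1+:2] = (word>>1) & 0x3 = 2
chan [3+:2] = (word>>3) & 0x3 = 3
rsvd [5+:5] = (word>>5) & 0x1f = 5
addr_hi [10+:4] = (word>>10) & 0xf = 2  ←
ver [14+:2] = (word>>14) & 0x3 = 0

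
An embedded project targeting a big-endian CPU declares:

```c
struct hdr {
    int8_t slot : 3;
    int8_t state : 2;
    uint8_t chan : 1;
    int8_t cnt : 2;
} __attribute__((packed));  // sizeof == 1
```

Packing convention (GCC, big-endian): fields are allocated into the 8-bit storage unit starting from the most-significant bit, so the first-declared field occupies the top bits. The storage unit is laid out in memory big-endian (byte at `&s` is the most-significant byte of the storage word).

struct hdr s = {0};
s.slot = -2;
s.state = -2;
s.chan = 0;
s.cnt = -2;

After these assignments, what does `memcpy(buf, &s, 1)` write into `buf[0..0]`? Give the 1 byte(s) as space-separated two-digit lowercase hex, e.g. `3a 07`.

[5+:3] slot=-2 & 0x7 = 0x6; word=0xc0
[3+:2] state=-2 & 0x3 = 0x2; word=0xd0
[2+:1] chan=0 & 0x1 = 0x0; word=0xd0
[0+:2] cnt=-2 & 0x3 = 0x2; word=0xd2
word = 0xd2 → big-endian bytes:
  [0]=0xd2

d2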